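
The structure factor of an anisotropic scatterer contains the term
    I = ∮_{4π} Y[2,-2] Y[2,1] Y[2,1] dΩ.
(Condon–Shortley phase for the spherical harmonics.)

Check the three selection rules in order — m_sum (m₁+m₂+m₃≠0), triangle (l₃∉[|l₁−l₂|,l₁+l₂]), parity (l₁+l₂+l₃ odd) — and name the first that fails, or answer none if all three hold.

azimuthal sum: -2 + 1 + 1 = 0  ✓
0 ≤ 2 ≤ 4 (triangle on l)  ✓
L = 2 + 2 + 2 = 6 (even)  ✓

none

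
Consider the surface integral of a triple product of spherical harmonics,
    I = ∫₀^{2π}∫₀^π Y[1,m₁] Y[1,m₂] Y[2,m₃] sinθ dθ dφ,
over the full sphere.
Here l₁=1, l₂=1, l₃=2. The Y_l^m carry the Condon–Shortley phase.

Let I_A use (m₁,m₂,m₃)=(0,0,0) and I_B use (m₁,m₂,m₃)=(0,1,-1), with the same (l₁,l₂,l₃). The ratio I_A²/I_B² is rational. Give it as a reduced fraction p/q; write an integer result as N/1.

4/3

Shared (l₁,l₂,l₃)=(1,1,2): N and (l;000)² cancel in I_A²/I_B².
A: Δ = 0!·2!·2!/5! = 1/30; Racah Σ t=0..0: t=0:+1/1 = 1/1; ⇒ 3j(1 1 2; 0 0 0)² = 2/15, sgn +1
B: Δ = 0!·2!·2!/5! = 1/30; Racah Σ t=0..0: t=0:+1/2 = 1/2; ⇒ 3j(1 1 2; 0 1 -1)² = 1/10, sgn -1
I_A²/I_B² = (2/15)/(1/10) = 4/3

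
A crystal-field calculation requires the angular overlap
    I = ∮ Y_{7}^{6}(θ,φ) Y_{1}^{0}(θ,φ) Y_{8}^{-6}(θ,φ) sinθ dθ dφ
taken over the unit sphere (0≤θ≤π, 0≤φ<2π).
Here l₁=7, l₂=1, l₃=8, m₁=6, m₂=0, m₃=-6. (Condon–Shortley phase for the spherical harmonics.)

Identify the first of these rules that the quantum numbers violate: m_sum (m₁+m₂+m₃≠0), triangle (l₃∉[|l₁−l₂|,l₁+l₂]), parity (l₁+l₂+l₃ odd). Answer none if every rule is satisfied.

Σmᵢ = 0  ✓
l₃∈[|l₁−l₂|,l₁+l₂]=[6,8], have l₃=8  ✓
Σlᵢ = 16 ⇒ even  ✓

none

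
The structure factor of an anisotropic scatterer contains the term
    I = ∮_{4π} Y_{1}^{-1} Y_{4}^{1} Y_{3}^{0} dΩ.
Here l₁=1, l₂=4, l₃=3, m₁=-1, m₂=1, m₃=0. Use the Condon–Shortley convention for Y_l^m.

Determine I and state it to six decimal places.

-0.194664

Checks pass: Σm=0; 8 even; l₃=3∈[3,5].
(2·1+1)(2·4+1)(2·3+1) = 189
Δ: 2! 0! 6! / 9! → 1/252
sum: t=1:−1/36 = -1/36
3j²(1 4 3; 0 0 0) = Δ·Π!·Σ² = 4/63  (sign +1)
sum: t=2:+1/72 = 1/72
3j²(1 4 3; -1 1 0) = Δ·Π!·Σ² = 5/126  (sign -1)
combine: 4πI² = 189·4/63·5/126 = 10/21
take √, sign -1: I = -0.19466390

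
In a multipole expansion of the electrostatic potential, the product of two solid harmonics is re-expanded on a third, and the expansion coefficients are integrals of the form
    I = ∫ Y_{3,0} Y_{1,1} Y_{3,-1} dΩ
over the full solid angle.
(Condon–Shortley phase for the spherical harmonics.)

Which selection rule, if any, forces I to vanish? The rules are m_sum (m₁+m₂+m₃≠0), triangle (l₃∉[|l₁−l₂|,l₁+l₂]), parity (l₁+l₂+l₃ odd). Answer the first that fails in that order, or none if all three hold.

parity

azimuthal sum: 0 + 1 − 1 = 0  ✓
2 ≤ 3 ≤ 4 (triangle on l)  ✓
L = 3 + 1 + 3 = 7 (odd)  ✗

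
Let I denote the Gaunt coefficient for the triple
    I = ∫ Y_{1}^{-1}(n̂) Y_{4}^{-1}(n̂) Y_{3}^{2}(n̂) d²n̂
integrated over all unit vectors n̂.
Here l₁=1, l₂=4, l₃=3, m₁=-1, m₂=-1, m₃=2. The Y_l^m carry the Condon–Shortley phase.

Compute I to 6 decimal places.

-0.106622

m-sum 0 ✓  L=8 even ✓  3≤3≤5 ✓
Π(2lᵢ+1) = 3×9×7 = 189
triangle coeff Δ(1,4,3) = 1/252
Σ_t [1,1]: t=1:−1/36 = -1/36
(3j)²=4/63 [(1 4 3; 0 0 0)], sign=+1
Σ_t [2,2]: t=2:+1/240 = 1/240
(3j)²=1/84 [(1 4 3; -1 -1 2)], sign=-1
⇒ 4πI² = 1/7
I = (-1)√(1/7/(4π)) = -0.10662181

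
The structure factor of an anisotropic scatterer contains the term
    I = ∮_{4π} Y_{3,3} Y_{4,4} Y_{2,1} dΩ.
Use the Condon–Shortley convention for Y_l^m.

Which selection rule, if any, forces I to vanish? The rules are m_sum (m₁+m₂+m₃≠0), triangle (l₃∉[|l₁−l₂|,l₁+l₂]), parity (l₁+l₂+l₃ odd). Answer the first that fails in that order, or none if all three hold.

m_sum

Σmᵢ = 8  ✗
l₃∈[|l₁−l₂|,l₁+l₂]=[1,7], have l₃=2
Σlᵢ = 9 ⇒ odd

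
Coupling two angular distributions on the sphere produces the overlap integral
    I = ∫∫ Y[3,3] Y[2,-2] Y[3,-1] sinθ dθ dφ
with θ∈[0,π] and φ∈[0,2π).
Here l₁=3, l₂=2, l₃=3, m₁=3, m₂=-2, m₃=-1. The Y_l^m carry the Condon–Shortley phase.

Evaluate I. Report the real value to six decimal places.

m-sum 0 ✓  L=8 even ✓  1≤3≤5 ✓
Π(2lᵢ+1) = 7×5×7 = 245
triangle coeff Δ(3,2,3) = 1/3780
Σ_t [0,2]: t=0:+1/24 t=1:−1/4 t=2:+1/24 = -1/6
(3j)²=4/105 [(3 2 3; 0 0 0)], sign=+1
Σ_t [0,0]: t=0:+1/96 = 1/96
(3j)²=1/42 [(3 2 3; 3 -2 -1)], sign=+1
⇒ 4πI² = 2/9
I = (+1)√(2/9/(4π)) = 0.13298076

0.132981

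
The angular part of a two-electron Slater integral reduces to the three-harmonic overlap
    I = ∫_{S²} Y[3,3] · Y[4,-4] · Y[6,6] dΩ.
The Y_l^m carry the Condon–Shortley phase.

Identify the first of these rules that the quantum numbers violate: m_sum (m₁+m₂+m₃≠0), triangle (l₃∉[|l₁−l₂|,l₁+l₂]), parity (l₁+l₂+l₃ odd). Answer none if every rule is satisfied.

m_sum

Σmᵢ = 5  ✗
l₃∈[|l₁−l₂|,l₁+l₂]=[1,7], have l₃=6
Σlᵢ = 13 ⇒ odd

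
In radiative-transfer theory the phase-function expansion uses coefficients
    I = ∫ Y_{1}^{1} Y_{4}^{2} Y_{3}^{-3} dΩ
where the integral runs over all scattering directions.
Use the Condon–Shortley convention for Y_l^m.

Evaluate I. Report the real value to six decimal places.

Checks pass: Σm=0; 8 even; l₃=3∈[3,5].
(2·1+1)(2·4+1)(2·3+1) = 189
Δ: 2! 0! 6! / 9! → 1/252
sum: t=1:−1/36 = -1/36
3j²(1 4 3; 0 0 0) = Δ·Π!·Σ² = 4/63  (sign +1)
sum: t=0:+1/1440 = 1/1440
3j²(1 4 3; 1 2 -3) = Δ·Π!·Σ² = 1/252  (sign +1)
combine: 4πI² = 189·4/63·1/252 = 1/21
take √, sign +1: I = 0.06155813

0.061558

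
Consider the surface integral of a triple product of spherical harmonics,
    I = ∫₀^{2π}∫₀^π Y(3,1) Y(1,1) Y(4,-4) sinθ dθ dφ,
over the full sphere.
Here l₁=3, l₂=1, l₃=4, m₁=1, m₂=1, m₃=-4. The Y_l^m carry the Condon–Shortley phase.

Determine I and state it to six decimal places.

0.000000

1 + 1 − 4 = -2 ≠ 0: azimuthal integral kills it; I = 0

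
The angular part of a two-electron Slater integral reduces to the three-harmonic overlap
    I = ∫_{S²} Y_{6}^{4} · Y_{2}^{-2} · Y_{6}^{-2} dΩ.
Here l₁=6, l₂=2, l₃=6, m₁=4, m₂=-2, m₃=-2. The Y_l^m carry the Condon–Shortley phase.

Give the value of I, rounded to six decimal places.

Checks pass: Σm=0; 14 even; l₃=6∈[4,8].
(2·6+1)(2·2+1)(2·6+1) = 845
Δ: 2! 10! 2! / 15! → 1/90090
sum: t=0:+1/69120 t=1:−1/14400 t=2:+1/69120 = -7/172800
3j²(6 2 6; 0 0 0) = Δ·Π!·Σ² = 14/715  (sign -1)
sum: t=0:+1/322560 = 1/322560
3j²(6 2 6; 4 -2 -2) = Δ·Π!·Σ² = 18/1001  (sign +1)
combine: 4πI² = 845·14/715·18/1001 = 36/121
take √, sign -1: I = -0.15386989

-0.153870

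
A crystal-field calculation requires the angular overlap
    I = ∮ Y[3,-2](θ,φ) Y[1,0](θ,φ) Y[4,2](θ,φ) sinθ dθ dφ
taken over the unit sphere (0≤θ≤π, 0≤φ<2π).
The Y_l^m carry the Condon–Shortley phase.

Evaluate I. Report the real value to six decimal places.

Rules hold: Σm=0, L=8 even, 2≤4≤4.
N = 7·3·9 = 189
Δ = 0!·6!·2!/9! = 1/252
Racah Σ t=0..0: t=0:+1/36 = 1/36
⇒ 3j(3 1 4; 0 0 0)² = 4/63, sgn +1
Racah Σ t=0..0: t=0:+1/120 = 1/120
⇒ 3j(3 1 4; -2 0 2)² = 1/21, sgn +1
4πI² = N·(3j₀)²·(3jₘ)² = 4/7
I = +1·√(0.571429/4π) = 0.21324362

0.213244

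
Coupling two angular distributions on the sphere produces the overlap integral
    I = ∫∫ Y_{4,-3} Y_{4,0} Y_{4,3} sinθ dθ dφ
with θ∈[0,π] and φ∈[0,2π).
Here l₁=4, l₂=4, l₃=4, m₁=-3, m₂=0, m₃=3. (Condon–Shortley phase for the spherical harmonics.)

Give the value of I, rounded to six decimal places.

0.159788

Checks pass: Σm=0; 12 even; l₃=4∈[0,8].
(2·4+1)(2·4+1)(2·4+1) = 729
Δ: 4! 4! 4! / 13! → 1/450450
sum: t=0:+1/13824 t=1:−1/216 t=2:+1/64 t=3:−1/216 t=4:+1/13824 = 5/768
3j²(4 4 4; 0 0 0) = Δ·Π!·Σ² = 18/1001  (sign +1)
sum: t=3:−1/864 t=4:+1/3456 = -1/1152
3j²(4 4 4; -3 0 3) = Δ·Π!·Σ² = 7/286  (sign +1)
combine: 4πI² = 729·18/1001·7/286 = 6561/20449
take √, sign +1: I = 0.15978796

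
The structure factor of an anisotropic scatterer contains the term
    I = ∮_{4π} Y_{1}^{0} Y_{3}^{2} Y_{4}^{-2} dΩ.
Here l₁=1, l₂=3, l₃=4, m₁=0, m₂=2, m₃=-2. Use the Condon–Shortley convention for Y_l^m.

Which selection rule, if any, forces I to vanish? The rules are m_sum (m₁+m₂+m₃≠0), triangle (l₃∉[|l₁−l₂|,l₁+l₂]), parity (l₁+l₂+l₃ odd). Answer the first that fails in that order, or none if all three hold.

azimuthal sum: 0 + 2 − 2 = 0  ✓
2 ≤ 4 ≤ 4 (triangle on l)  ✓
L = 1 + 3 + 4 = 8 (even)  ✓

none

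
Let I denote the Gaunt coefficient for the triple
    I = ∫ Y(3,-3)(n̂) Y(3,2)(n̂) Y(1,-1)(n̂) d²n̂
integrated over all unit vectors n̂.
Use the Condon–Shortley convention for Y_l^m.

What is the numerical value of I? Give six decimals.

Σmᵢ = -2 ≠ 0, so the φ-integral vanishes; I = 0

0.000000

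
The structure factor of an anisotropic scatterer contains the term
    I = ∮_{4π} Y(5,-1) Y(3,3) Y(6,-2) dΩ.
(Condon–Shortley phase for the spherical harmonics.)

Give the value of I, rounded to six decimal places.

Rules hold: Σm=0, L=14 even, 2≤6≤8.
N = 11·7·13 = 1001
Δ = 2!·8!·4!/15! = 1/675675
Racah Σ t=0..2: t=0:+1/8640 t=1:−1/2304 t=2:+1/8640 = -7/34560
⇒ 3j(5 3 6; 0 0 0)² = 7/429, sgn -1
Racah Σ t=2..2: t=2:+1/27648 = 1/27648
⇒ 3j(5 3 6; -1 3 -2)² = 10/429, sgn +1
4πI² = N·(3j₀)²·(3jₘ)² = 490/1287
I = -1·√(0.38073/4π) = -0.17406195

-0.174062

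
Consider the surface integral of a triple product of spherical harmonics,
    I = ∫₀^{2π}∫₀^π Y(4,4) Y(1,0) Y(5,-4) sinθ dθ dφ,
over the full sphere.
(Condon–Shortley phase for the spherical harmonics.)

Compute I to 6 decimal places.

0.147319

m-sum 0 ✓  L=10 even ✓  3≤5≤5 ✓
Π(2lᵢ+1) = 9×3×11 = 297
triangle coeff Δ(4,1,5) = 1/495
Σ_t [0,0]: t=0:+1/576 = 1/576
(3j)²=5/99 [(4 1 5; 0 0 0)], sign=-1
Σ_t [0,0]: t=0:+1/40320 = 1/40320
(3j)²=1/55 [(4 1 5; 4 0 -4)], sign=-1
⇒ 4πI² = 3/11
I = (+1)√(3/11/(4π)) = 0.14731920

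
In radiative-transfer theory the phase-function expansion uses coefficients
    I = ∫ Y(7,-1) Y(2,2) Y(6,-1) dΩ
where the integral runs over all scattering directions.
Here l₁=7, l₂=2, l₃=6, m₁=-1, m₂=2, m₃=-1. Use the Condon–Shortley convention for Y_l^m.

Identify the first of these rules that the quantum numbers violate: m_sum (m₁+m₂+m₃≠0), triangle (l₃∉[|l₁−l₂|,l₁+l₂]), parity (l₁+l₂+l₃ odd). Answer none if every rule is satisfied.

Σmᵢ = 0  ✓
l₃∈[|l₁−l₂|,l₁+l₂]=[5,9], have l₃=6  ✓
Σlᵢ = 15 ⇒ odd  ✗

parity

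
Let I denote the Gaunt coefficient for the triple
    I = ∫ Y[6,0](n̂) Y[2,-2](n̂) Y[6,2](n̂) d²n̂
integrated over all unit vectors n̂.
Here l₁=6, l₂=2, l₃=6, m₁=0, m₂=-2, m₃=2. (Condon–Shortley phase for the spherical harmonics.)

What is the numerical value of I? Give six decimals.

-0.191909

m-sum 0 ✓  L=14 even ✓  4≤6≤8 ✓
Π(2lᵢ+1) = 13×5×13 = 845
triangle coeff Δ(6,2,6) = 1/90090
Σ_t [0,2]: t=0:+1/69120 t=1:−1/14400 t=2:+1/69120 = -7/172800
(3j)²=14/715 [(6 2 6; 0 0 0)], sign=-1
Σ_t [0,0]: t=0:+1/69120 = 1/69120
(3j)²=4/143 [(6 2 6; 0 -2 2)], sign=+1
⇒ 4πI² = 56/121
I = (-1)√(56/121/(4π)) = -0.19190947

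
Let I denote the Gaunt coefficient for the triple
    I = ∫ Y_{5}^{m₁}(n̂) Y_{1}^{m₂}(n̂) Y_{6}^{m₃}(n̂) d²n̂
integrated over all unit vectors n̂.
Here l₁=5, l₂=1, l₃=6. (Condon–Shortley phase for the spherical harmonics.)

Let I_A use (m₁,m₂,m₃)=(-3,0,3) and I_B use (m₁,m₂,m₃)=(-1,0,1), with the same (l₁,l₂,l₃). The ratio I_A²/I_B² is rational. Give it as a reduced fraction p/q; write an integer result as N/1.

Shared (l₁,l₂,l₃)=(5,1,6): N and (l;000)² cancel in I_A²/I_B².
A: Δ = 0!·10!·2!/13! = 1/858; Racah Σ t=0..0: t=0:+1/80640 = 1/80640; ⇒ 3j(5 1 6; -3 0 3)² = 9/286, sgn -1
B: Δ = 0!·10!·2!/13! = 1/858; Racah Σ t=0..0: t=0:+1/17280 = 1/17280; ⇒ 3j(5 1 6; -1 0 1)² = 35/858, sgn -1
I_A²/I_B² = (9/286)/(35/858) = 27/35

27/35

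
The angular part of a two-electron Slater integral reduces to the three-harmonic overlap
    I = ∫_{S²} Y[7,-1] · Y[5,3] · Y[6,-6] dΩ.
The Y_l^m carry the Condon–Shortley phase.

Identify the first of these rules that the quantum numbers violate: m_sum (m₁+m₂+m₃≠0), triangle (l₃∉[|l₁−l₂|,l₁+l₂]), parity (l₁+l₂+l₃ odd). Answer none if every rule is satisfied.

m_sum

Σmᵢ = -4  ✗
l₃∈[|l₁−l₂|,l₁+l₂]=[2,12], have l₃=6
Σlᵢ = 18 ⇒ even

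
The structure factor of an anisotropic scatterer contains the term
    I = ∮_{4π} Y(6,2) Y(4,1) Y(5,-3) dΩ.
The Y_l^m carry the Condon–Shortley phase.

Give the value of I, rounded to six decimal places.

0.000000

Σlᵢ=15 odd — θ-integrand is odd under cosθ→−cosθ; I=0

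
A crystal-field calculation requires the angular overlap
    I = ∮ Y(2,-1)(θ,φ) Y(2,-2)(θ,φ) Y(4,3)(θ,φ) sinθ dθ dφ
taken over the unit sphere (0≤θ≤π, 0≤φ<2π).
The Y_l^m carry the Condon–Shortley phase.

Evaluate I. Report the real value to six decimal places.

-0.238414

Checks pass: Σm=0; 8 even; l₃=4∈[0,4].
(2·2+1)(2·2+1)(2·4+1) = 225
Δ: 0! 4! 4! / 9! → 1/630
sum: t=0:+1/16 = 1/16
3j²(2 2 4; 0 0 0) = Δ·Π!·Σ² = 2/35  (sign +1)
sum: t=0:+1/144 = 1/144
3j²(2 2 4; -1 -2 3) = Δ·Π!·Σ² = 1/18  (sign -1)
combine: 4πI² = 225·2/35·1/18 = 5/7
take √, sign -1: I = -0.23841361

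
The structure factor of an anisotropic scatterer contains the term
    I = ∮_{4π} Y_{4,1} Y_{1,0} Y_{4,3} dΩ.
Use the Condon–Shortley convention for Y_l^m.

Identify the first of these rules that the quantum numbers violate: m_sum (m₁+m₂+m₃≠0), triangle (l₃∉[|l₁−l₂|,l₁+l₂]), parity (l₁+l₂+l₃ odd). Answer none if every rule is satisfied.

Σmᵢ = 4  ✗
l₃∈[|l₁−l₂|,l₁+l₂]=[3,5], have l₃=4
Σlᵢ = 9 ⇒ odd

m_sum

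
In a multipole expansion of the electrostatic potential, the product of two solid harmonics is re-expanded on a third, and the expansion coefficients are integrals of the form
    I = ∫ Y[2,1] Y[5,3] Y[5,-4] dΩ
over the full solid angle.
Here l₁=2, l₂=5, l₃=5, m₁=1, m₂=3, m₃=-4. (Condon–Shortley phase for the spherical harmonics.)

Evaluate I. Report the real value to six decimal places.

0.196098

Rules hold: Σm=0, L=12 even, 3≤5≤7.
N = 5·11·11 = 605
Δ = 2!·2!·8!/13! = 1/38610
Racah Σ t=0..2: t=0:+1/2880 t=1:−1/576 t=2:+1/2880 = -1/960
⇒ 3j(2 5 5; 0 0 0)² = 10/429, sgn +1
Racah Σ t=0..1: t=0:+1/80640 t=1:−1/10080 = -1/11520
⇒ 3j(2 5 5; 1 3 -4)² = 49/1430, sgn +1
4πI² = N·(3j₀)²·(3jₘ)² = 245/507
I = +1·√(0.483235/4π) = 0.19609844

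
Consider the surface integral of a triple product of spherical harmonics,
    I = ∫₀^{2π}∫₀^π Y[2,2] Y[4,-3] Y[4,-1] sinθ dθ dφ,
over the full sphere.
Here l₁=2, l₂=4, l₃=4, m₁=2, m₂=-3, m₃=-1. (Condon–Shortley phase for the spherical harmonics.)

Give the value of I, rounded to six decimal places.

0.000000

m-sum = 2 − 3 − 1 = -2 ≠ 0 ⇒ I = 0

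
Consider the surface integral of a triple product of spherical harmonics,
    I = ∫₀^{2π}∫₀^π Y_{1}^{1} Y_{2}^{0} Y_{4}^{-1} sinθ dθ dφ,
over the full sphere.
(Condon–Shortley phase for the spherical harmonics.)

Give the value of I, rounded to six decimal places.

0.000000

triangle: need 1≤l₃≤3, have 4; I=0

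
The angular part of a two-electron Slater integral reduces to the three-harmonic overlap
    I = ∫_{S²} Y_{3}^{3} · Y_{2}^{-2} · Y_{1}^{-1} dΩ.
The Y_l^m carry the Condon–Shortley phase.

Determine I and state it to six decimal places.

Rules hold: Σm=0, L=6 even, 1≤1≤5.
N = 7·5·3 = 105
Δ = 4!·2!·0!/7! = 1/105
Racah Σ t=2..2: t=2:+1/4 = 1/4
⇒ 3j(3 2 1; 0 0 0)² = 3/35, sgn -1
Racah Σ t=0..0: t=0:+1/48 = 1/48
⇒ 3j(3 2 1; 3 -2 -1)² = 1/7, sgn +1
4πI² = N·(3j₀)²·(3jₘ)² = 9/7
I = -1·√(1.28571/4π) = -0.31986543

-0.319865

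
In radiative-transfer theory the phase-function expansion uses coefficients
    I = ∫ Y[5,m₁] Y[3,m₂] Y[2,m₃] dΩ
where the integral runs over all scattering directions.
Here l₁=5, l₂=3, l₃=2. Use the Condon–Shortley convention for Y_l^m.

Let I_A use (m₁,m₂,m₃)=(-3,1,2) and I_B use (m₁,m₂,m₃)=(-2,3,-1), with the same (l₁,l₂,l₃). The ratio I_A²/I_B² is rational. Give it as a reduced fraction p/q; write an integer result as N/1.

10/1

l's match ⇒ only the (l;m) 3-j factors differ between A and B.
A: triangle coeff Δ(5,3,2) = 1/2310; Σ_t [4,4]: t=4:+1/1152 = 1/1152; (3j)²=1/33 [(5 3 2; -3 1 2)], sign=+1
B: triangle coeff Δ(5,3,2) = 1/2310; Σ_t [6,6]: t=6:+1/4320 = 1/4320; (3j)²=1/330 [(5 3 2; -2 3 -1)], sign=-1
I_A²/I_B² = (1/33)/(1/330) = 10/1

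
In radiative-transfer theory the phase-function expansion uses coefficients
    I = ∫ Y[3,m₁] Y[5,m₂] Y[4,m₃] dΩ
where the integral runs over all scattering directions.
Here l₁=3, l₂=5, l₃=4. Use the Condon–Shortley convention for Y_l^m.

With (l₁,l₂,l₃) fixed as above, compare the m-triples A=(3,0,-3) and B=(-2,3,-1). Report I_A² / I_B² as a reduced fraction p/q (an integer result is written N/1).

Shared (l₁,l₂,l₃)=(3,5,4): N and (l;000)² cancel in I_A²/I_B².
A: Δ = 4!·2!·6!/13! = 1/180180; Racah Σ t=0..0: t=0:+1/5760 = 1/5760; ⇒ 3j(3 5 4; 3 0 -3)² = 5/572, sgn -1
B: Δ = 4!·2!·6!/13! = 1/180180; Racah Σ t=3..4: t=3:−1/1440 t=4:+1/1152 = 1/5760; ⇒ 3j(3 5 4; -2 3 -1)² = 1/858, sgn -1
I_A²/I_B² = (5/572)/(1/858) = 15/2

15/2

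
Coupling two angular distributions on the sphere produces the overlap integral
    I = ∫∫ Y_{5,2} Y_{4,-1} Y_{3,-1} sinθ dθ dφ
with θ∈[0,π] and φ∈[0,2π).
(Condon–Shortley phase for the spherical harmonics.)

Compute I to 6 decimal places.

0.148044

Rules hold: Σm=0, L=12 even, 1≤3≤9.
N = 11·9·7 = 693
Δ = 6!·4!·2!/13! = 1/180180
Racah Σ t=2..4: t=2:+1/576 t=3:−1/144 t=4:+1/576 = -1/288
⇒ 3j(5 4 3; 0 0 0)² = 20/1001, sgn +1
Racah Σ t=1..3: t=1:−1/960 t=2:+1/288 t=3:−1/1728 = 1/540
⇒ 3j(5 4 3; 2 -1 -1)² = 128/6435, sgn +1
4πI² = N·(3j₀)²·(3jₘ)² = 512/1859
I = +1·√(0.275417/4π) = 0.14804384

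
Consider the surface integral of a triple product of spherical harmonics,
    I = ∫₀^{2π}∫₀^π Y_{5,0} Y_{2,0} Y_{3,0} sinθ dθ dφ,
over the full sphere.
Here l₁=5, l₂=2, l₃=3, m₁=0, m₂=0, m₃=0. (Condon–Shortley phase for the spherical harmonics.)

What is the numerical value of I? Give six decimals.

Checks pass: Σm=0; 10 even; l₃=3∈[3,7].
(2·5+1)(2·2+1)(2·3+1) = 385
Δ: 4! 6! 0! / 11! → 1/2310
sum: t=2:+1/144 = 1/144
3j²(5 2 3; 0 0 0) = Δ·Π!·Σ² = 10/231  (sign -1)
(m-triple is (0,0,0) — same symbol as above.)
combine: 4πI² = 385·10/231·10/231 = 500/693
take √, sign +1: I = 0.23961470

0.239615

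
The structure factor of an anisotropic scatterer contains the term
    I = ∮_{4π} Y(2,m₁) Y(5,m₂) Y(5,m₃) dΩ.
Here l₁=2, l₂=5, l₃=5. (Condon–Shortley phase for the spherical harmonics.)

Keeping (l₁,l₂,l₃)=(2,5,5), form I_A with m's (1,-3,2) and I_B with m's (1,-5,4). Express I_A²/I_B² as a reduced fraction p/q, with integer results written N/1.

20/27

Same 2,5,5: normalisation and zero-m 3j drop out of the ratio.
A: Δ: 2! 2! 8! / 13! → 1/38610; sum: t=0:+1/2880 t=1:−1/10080 = 1/4032; 3j²(2 5 5; 1 -3 2) = Δ·Π!·Σ² = 10/429  (sign -1)
B: Δ: 2! 2! 8! / 13! → 1/38610; sum: t=0:+1/80640 = 1/80640; 3j²(2 5 5; 1 -5 4) = Δ·Π!·Σ² = 9/286  (sign -1)
I_A²/I_B² = (10/429)/(9/286) = 20/27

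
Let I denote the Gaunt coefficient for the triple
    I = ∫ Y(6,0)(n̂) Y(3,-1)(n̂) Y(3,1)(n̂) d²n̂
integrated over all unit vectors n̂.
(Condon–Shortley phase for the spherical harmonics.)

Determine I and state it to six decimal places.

Rules hold: Σm=0, L=12 even, 3≤3≤9.
N = 13·7·7 = 637
Δ = 6!·6!·0!/13! = 1/12012
Racah Σ t=3..3: t=3:−1/1296 = -1/1296
⇒ 3j(6 3 3; 0 0 0)² = 100/3003, sgn +1
Racah Σ t=2..2: t=2:+1/2304 = 1/2304
⇒ 3j(6 3 3; 0 -1 1)² = 75/4004, sgn +1
4πI² = N·(3j₀)²·(3jₘ)² = 625/1573
I = +1·√(0.39733/4π) = 0.17781595

0.177816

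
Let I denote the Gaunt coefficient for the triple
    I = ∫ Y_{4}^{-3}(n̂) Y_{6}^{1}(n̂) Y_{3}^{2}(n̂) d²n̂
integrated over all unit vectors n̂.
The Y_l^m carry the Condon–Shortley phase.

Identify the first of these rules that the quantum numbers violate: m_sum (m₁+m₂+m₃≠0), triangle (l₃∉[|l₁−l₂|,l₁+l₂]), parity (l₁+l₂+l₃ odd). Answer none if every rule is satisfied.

m₁+m₂+m₃ = -3 + 1 + 2 = 0  ✓
triangle: |4−6|=2 ≤ l₃=3 ≤ 4+6=10  ✓
parity: l₁+l₂+l₃ = 13 is odd  ✗

parity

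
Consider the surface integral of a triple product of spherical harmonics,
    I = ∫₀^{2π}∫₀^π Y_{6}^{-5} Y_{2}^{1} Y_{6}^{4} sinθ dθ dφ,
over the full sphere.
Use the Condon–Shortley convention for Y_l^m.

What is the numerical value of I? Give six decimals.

Rules hold: Σm=0, L=14 even, 4≤6≤8.
N = 13·5·13 = 845
Δ = 2!·10!·2!/15! = 1/90090
Racah Σ t=0..2: t=0:+1/69120 t=1:−1/14400 t=2:+1/69120 = -7/172800
⇒ 3j(6 2 6; 0 0 0)² = 14/715, sgn -1
Racah Σ t=1..2: t=1:−1/7257600 t=2:+1/725760 = 1/806400
⇒ 3j(6 2 6; -5 1 4)² = 27/910, sgn +1
4πI² = N·(3j₀)²·(3jₘ)² = 27/55
I = -1·√(0.490909/4π) = -0.19764945

-0.197649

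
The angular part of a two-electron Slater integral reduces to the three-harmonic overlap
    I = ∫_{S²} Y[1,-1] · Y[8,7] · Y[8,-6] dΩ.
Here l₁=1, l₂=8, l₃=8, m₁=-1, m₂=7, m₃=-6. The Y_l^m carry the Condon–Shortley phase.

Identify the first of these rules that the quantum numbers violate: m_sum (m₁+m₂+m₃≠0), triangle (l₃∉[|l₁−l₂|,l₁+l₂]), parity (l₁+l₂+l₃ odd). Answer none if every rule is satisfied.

m₁+m₂+m₃ = -1 + 7 − 6 = 0  ✓
triangle: |1−8|=7 ≤ l₃=8 ≤ 1+8=9  ✓
parity: l₁+l₂+l₃ = 17 is odd  ✗

parity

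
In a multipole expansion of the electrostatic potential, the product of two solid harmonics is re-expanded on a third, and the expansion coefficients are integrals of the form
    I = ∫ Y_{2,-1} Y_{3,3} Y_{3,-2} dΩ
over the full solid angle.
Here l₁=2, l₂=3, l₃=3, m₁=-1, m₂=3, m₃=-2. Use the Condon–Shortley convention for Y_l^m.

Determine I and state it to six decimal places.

-0.210261

m-sum 0 ✓  L=8 even ✓  1≤3≤5 ✓
Π(2lᵢ+1) = 5×7×7 = 245
triangle coeff Δ(2,3,3) = 1/3780
Σ_t [0,2]: t=0:+1/24 t=1:−1/4 t=2:+1/24 = -1/6
(3j)²=4/105 [(2 3 3; 0 0 0)], sign=+1
Σ_t [2,2]: t=2:+1/48 = 1/48
(3j)²=5/84 [(2 3 3; -1 3 -2)], sign=-1
⇒ 4πI² = 5/9
I = (-1)√(5/9/(4π)) = -0.21026104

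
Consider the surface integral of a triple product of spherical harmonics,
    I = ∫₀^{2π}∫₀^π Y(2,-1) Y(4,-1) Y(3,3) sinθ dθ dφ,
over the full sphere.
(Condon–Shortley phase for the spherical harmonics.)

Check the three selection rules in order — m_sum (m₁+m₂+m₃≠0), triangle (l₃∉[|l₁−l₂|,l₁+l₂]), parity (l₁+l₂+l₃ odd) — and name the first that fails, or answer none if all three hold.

azimuthal sum: -1 − 1 + 3 = 1  ✗
2 ≤ 3 ≤ 6 (triangle on l)
L = 2 + 4 + 3 = 9 (odd)

m_sum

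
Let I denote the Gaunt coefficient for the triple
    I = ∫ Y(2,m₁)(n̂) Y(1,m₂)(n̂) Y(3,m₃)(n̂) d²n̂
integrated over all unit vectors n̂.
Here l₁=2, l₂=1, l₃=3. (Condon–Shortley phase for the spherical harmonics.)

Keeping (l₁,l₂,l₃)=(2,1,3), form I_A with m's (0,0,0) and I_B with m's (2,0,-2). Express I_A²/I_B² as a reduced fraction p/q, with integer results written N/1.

Same 2,1,3: normalisation and zero-m 3j drop out of the ratio.
A: Δ: 0! 4! 2! / 7! → 1/105; sum: t=0:+1/4 = 1/4; 3j²(2 1 3; 0 0 0) = Δ·Π!·Σ² = 3/35  (sign -1)
B: Δ: 0! 4! 2! / 7! → 1/105; sum: t=0:+1/24 = 1/24; 3j²(2 1 3; 2 0 -2) = Δ·Π!·Σ² = 1/21  (sign -1)
I_A²/I_B² = (3/35)/(1/21) = 9/5

9/5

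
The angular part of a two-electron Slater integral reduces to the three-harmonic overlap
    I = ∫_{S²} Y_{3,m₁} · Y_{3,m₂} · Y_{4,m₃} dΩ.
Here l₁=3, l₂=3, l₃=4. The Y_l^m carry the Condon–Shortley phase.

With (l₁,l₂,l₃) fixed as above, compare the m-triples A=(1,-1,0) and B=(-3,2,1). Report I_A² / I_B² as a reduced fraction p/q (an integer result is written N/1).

1/30

l's match ⇒ only the (l;m) 3-j factors differ between A and B.
A: triangle coeff Δ(3,3,4) = 1/34650; Σ_t [0,2]: t=0:+1/32 t=1:−1/36 t=2:+1/1152 = 5/1152; (3j)²=1/1386 [(3 3 4; 1 -1 0)], sign=+1
B: triangle coeff Δ(3,3,4) = 1/34650; Σ_t [2,2]: t=2:+1/288 = 1/288; (3j)²=5/231 [(3 3 4; -3 2 1)], sign=-1
I_A²/I_B² = (1/1386)/(5/231) = 1/30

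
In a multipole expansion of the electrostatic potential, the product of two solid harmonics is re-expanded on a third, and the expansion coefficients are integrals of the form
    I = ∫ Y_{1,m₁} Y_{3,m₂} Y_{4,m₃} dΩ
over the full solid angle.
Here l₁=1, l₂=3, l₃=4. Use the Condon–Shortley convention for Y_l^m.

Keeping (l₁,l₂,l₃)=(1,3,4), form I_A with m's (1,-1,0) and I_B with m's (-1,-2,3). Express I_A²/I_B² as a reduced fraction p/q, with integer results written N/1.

2/7

l's match ⇒ only the (l;m) 3-j factors differ between A and B.
A: triangle coeff Δ(1,3,4) = 1/252; Σ_t [0,0]: t=0:+1/96 = 1/96; (3j)²=1/42 [(1 3 4; 1 -1 0)], sign=+1
B: triangle coeff Δ(1,3,4) = 1/252; Σ_t [0,0]: t=0:+1/240 = 1/240; (3j)²=1/12 [(1 3 4; -1 -2 3)], sign=-1
I_A²/I_B² = (1/42)/(1/12) = 2/7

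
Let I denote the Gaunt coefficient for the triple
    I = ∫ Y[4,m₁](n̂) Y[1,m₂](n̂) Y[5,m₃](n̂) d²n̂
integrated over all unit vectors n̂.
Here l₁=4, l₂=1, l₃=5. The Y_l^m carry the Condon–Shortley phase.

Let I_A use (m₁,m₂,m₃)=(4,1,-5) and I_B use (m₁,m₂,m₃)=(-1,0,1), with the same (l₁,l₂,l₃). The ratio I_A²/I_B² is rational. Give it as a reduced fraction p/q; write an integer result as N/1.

Same 4,1,5: normalisation and zero-m 3j drop out of the ratio.
A: Δ: 0! 8! 2! / 11! → 1/495; sum: t=0:+1/80640 = 1/80640; 3j²(4 1 5; 4 1 -5) = Δ·Π!·Σ² = 1/11  (sign +1)
B: Δ: 0! 8! 2! / 11! → 1/495; sum: t=0:+1/720 = 1/720; 3j²(4 1 5; -1 0 1) = Δ·Π!·Σ² = 8/165  (sign +1)
I_A²/I_B² = (1/11)/(8/165) = 15/8

15/8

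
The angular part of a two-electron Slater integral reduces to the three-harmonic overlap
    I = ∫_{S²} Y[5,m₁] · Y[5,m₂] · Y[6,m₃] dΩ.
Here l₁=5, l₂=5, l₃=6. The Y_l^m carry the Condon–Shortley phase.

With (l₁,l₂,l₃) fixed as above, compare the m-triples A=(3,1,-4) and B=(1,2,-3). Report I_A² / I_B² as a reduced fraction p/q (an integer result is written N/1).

169/180

Shared (l₁,l₂,l₃)=(5,5,6): N and (l;000)² cancel in I_A²/I_B².
A: Δ = 4!·6!·6!/17! = 1/28588560; Racah Σ t=0..2: t=0:+1/829440 t=1:−1/86400 t=2:+1/138240 = -13/4147200; ⇒ 3j(5 5 6; 3 1 -4)² = 13/3740, sgn -1
B: Δ = 4!·6!·6!/17! = 1/28588560; Racah Σ t=1..4: t=1:−1/155520 t=2:+1/23040 t=3:−1/34560 t=4:+1/622080 = 1/103680; ⇒ 3j(5 5 6; 1 2 -3)² = 9/2431, sgn -1
I_A²/I_B² = (13/3740)/(9/2431) = 169/180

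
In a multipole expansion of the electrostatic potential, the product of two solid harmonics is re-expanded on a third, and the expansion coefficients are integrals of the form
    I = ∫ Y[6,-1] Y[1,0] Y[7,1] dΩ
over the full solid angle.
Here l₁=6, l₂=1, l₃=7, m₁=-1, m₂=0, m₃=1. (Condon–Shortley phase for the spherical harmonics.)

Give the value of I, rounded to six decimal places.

Rules hold: Σm=0, L=14 even, 5≤7≤7.
N = 13·3·15 = 585
Δ = 0!·12!·2!/15! = 1/1365
Racah Σ t=0..0: t=0:+1/518400 = 1/518400
⇒ 3j(6 1 7; 0 0 0)² = 7/195, sgn -1
Racah Σ t=0..0: t=0:+1/604800 = 1/604800
⇒ 3j(6 1 7; -1 0 1)² = 16/455, sgn +1
4πI² = N·(3j₀)²·(3jₘ)² = 48/65
I = -1·√(0.738462/4π) = -0.24241473

-0.242415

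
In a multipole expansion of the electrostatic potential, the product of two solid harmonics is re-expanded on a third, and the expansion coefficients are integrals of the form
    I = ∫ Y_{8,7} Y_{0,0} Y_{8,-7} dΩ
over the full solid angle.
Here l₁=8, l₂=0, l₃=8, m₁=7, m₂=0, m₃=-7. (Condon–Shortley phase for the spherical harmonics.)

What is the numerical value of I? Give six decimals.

m-sum 0 ✓  L=16 even ✓  8≤8≤8 ✓
Π(2lᵢ+1) = 17×1×17 = 289
triangle coeff Δ(8,0,8) = 1/17
Σ_t [0,0]: t=0:+1/1625702400 = 1/1625702400
(3j)²=1/17 [(8 0 8; 0 0 0)], sign=+1
Σ_t [0,0]: t=0:+1/1307674368000 = 1/1307674368000
(3j)²=1/17 [(8 0 8; 7 0 -7)], sign=-1
⇒ 4πI² = 1/1
I = (-1)√(1/1/(4π)) = -0.28209479

-0.282095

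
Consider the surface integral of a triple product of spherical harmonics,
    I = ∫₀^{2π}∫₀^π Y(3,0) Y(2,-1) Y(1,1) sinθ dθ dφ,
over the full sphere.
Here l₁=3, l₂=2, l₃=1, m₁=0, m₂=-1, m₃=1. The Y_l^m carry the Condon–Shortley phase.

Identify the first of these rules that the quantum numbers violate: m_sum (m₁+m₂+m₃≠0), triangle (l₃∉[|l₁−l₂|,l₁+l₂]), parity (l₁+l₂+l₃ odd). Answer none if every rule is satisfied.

none

Σmᵢ = 0  ✓
l₃∈[|l₁−l₂|,l₁+l₂]=[1,5], have l₃=1  ✓
Σlᵢ = 6 ⇒ even  ✓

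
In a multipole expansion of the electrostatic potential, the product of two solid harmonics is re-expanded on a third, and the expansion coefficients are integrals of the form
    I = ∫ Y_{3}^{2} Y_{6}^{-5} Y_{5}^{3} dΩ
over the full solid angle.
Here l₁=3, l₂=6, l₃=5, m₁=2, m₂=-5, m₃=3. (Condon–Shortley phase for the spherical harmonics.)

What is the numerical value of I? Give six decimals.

m-sum 0 ✓  L=14 even ✓  3≤5≤9 ✓
Π(2lᵢ+1) = 7×13×11 = 1001
triangle coeff Δ(3,6,5) = 1/675675
Σ_t [1,3]: t=1:−1/8640 t=2:+1/2304 t=3:−1/8640 = 7/34560
(3j)²=7/429 [(3 6 5; 0 0 0)], sign=-1
Σ_t [0,1]: t=0:+1/120960 t=1:−1/483840 = 1/161280
(3j)²=2/91 [(3 6 5; 2 -5 3)], sign=+1
⇒ 4πI² = 14/39
I = (-1)√(14/39/(4π)) = -0.16901560

-0.169016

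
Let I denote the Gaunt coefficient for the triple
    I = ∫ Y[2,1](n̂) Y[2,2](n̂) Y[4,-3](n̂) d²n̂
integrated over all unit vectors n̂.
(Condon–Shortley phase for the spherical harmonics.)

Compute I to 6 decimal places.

-0.238414

m-sum 0 ✓  L=8 even ✓  0≤4≤4 ✓
Π(2lᵢ+1) = 5×5×9 = 225
triangle coeff Δ(2,2,4) = 1/630
Σ_t [0,0]: t=0:+1/16 = 1/16
(3j)²=2/35 [(2 2 4; 0 0 0)], sign=+1
Σ_t [0,0]: t=0:+1/144 = 1/144
(3j)²=1/18 [(2 2 4; 1 2 -3)], sign=-1
⇒ 4πI² = 5/7
I = (-1)√(5/7/(4π)) = -0.23841361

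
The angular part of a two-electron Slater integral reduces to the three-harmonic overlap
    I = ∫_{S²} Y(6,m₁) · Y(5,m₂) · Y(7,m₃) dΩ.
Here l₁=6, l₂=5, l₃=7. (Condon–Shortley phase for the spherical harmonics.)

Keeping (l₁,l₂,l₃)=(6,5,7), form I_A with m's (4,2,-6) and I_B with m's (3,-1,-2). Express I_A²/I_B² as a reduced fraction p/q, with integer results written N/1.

455/16896

l's match ⇒ only the (l;m) 3-j factors differ between A and B.
A: triangle coeff Δ(6,5,7) = 1/174594420; Σ_t [1,2]: t=1:−1/21772800 t=2:+1/19353600 = 1/174182400; (3j)²=1/3876 [(6 5 7; 4 2 -6)], sign=-1
B: triangle coeff Δ(6,5,7) = 1/174594420; Σ_t [0,3]: t=0:+1/829440 t=1:−1/311040 t=2:+1/967680 t=3:−1/29030400 = -11/10886400; (3j)²=1408/146965 [(6 5 7; 3 -1 -2)], sign=+1
I_A²/I_B² = (1/3876)/(1408/146965) = 455/16896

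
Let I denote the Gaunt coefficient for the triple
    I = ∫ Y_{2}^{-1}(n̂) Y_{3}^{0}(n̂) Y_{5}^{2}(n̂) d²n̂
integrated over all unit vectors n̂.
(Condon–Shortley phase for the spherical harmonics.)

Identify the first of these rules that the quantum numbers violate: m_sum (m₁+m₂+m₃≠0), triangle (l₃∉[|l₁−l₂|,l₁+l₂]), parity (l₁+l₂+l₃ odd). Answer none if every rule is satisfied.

m_sum

Σmᵢ = 1  ✗
l₃∈[|l₁−l₂|,l₁+l₂]=[1,5], have l₃=5
Σlᵢ = 10 ⇒ even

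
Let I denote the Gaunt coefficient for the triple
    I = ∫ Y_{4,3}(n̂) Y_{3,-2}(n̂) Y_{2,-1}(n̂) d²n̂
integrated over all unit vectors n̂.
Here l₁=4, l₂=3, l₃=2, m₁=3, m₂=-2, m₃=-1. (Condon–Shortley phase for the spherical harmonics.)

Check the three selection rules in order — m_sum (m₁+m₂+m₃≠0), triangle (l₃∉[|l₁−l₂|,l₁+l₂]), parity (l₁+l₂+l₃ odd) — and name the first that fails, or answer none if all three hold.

Σmᵢ = 0  ✓
l₃∈[|l₁−l₂|,l₁+l₂]=[1,7], have l₃=2  ✓
Σlᵢ = 9 ⇒ odd  ✗

parity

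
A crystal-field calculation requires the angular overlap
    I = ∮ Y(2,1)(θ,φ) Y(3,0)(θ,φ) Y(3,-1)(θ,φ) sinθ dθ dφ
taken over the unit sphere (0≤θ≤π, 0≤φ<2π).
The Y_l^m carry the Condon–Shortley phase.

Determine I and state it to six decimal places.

-0.059471

Rules hold: Σm=0, L=8 even, 1≤3≤5.
N = 5·7·7 = 245
Δ = 2!·2!·4!/9! = 1/3780
Racah Σ t=0..2: t=0:+1/24 t=1:−1/4 t=2:+1/24 = -1/6
⇒ 3j(2 3 3; 0 0 0)² = 4/105, sgn +1
Racah Σ t=0..1: t=0:+1/12 t=1:−1/8 = -1/24
⇒ 3j(2 3 3; 1 0 -1)² = 1/210, sgn -1
4πI² = N·(3j₀)²·(3jₘ)² = 2/45
I = -1·√(0.0444444/4π) = -0.05947080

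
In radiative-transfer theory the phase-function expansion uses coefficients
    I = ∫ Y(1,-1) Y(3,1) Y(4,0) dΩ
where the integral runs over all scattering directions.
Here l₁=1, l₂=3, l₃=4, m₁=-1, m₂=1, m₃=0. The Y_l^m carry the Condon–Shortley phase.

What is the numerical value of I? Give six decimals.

m-sum 0 ✓  L=8 even ✓  2≤4≤4 ✓
Π(2lᵢ+1) = 3×7×9 = 189
triangle coeff Δ(1,3,4) = 1/252
Σ_t [0,0]: t=0:+1/36 = 1/36
(3j)²=4/63 [(1 3 4; 0 0 0)], sign=+1
Σ_t [0,0]: t=0:+1/96 = 1/96
(3j)²=1/42 [(1 3 4; -1 1 0)], sign=+1
⇒ 4πI² = 2/7
I = (+1)√(2/7/(4π)) = 0.15078601

0.150786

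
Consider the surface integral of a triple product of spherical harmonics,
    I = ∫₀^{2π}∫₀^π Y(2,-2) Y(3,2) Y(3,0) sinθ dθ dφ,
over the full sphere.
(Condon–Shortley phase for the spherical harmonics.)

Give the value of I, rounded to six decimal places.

m-sum 0 ✓  L=8 even ✓  1≤3≤5 ✓
Π(2lᵢ+1) = 5×7×7 = 245
triangle coeff Δ(2,3,3) = 1/3780
Σ_t [0,2]: t=0:+1/24 t=1:−1/4 t=2:+1/24 = -1/6
(3j)²=4/105 [(2 3 3; 0 0 0)], sign=+1
Σ_t [2,2]: t=2:+1/24 = 1/24
(3j)²=1/21 [(2 3 3; -2 2 0)], sign=-1
⇒ 4πI² = 4/9
I = (-1)√(4/9/(4π)) = -0.18806319

-0.188063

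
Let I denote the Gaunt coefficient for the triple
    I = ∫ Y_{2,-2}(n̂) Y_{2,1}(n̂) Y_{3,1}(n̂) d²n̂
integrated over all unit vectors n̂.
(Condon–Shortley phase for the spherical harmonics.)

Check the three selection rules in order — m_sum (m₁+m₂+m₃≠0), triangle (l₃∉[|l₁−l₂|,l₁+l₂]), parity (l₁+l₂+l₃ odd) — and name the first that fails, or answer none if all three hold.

azimuthal sum: -2 + 1 + 1 = 0  ✓
0 ≤ 3 ≤ 4 (triangle on l)  ✓
L = 2 + 2 + 3 = 7 (odd)  ✗

parity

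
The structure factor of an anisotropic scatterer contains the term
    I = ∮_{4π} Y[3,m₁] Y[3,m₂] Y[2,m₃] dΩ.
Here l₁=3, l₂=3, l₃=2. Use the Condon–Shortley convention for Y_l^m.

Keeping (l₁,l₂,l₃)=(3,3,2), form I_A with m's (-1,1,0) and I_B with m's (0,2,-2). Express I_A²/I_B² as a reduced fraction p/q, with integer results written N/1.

9/20

l's match ⇒ only the (l;m) 3-j factors differ between A and B.
A: triangle coeff Δ(3,3,2) = 1/3780; Σ_t [2,4]: t=2:+1/16 t=3:−1/6 t=4:+1/96 = -3/32; (3j)²=3/140 [(3 3 2; -1 1 0)], sign=-1
B: triangle coeff Δ(3,3,2) = 1/3780; Σ_t [3,3]: t=3:−1/24 = -1/24; (3j)²=1/21 [(3 3 2; 0 2 -2)], sign=-1
I_A²/I_B² = (3/140)/(1/21) = 9/20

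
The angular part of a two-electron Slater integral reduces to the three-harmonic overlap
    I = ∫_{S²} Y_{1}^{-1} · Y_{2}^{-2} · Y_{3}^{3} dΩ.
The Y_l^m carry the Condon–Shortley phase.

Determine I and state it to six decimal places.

m-sum 0 ✓  L=6 even ✓  1≤3≤3 ✓
Π(2lᵢ+1) = 3×5×7 = 105
triangle coeff Δ(1,2,3) = 1/105
Σ_t [0,0]: t=0:+1/4 = 1/4
(3j)²=3/35 [(1 2 3; 0 0 0)], sign=-1
Σ_t [0,0]: t=0:+1/48 = 1/48
(3j)²=1/7 [(1 2 3; -1 -2 3)], sign=+1
⇒ 4πI² = 9/7
I = (-1)√(9/7/(4π)) = -0.31986543

-0.319865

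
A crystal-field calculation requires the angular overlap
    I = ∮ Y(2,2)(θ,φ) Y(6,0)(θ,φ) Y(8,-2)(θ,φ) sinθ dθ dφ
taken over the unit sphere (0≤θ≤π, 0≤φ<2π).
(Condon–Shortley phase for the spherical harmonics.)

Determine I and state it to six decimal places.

0.122977

m-sum 0 ✓  L=16 even ✓  4≤8≤8 ✓
Π(2lᵢ+1) = 5×13×17 = 1105
triangle coeff Δ(2,6,8) = 1/30940
Σ_t [0,0]: t=0:+1/2073600 = 1/2073600
(3j)²=28/1105 [(2 6 8; 0 0 0)], sign=+1
Σ_t [0,0]: t=0:+1/12441600 = 1/12441600
(3j)²=3/442 [(2 6 8; 2 0 -2)], sign=+1
⇒ 4πI² = 42/221
I = (+1)√(42/221/(4π)) = 0.12297691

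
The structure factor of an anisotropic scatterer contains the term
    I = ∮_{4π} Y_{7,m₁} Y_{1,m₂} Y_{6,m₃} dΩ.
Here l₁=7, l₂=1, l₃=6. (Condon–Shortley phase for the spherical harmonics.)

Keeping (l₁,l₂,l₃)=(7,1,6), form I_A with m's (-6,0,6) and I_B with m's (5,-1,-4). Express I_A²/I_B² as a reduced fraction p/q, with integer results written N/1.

Shared (l₁,l₂,l₃)=(7,1,6): N and (l;000)² cancel in I_A²/I_B².
A: Δ = 2!·12!·0!/15! = 1/1365; Racah Σ t=1..1: t=1:−1/479001600 = -1/479001600; ⇒ 3j(7 1 6; -6 0 6)² = 1/105, sgn -1
B: Δ = 2!·12!·0!/15! = 1/1365; Racah Σ t=0..0: t=0:+1/14515200 = 1/14515200; ⇒ 3j(7 1 6; 5 -1 -4)² = 22/455, sgn +1
I_A²/I_B² = (1/105)/(22/455) = 13/66

13/66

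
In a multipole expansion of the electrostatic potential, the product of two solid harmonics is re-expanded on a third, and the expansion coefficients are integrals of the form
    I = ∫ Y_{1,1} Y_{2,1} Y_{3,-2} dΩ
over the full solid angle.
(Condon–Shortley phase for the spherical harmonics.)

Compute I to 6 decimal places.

m-sum 0 ✓  L=6 even ✓  1≤3≤3 ✓
Π(2lᵢ+1) = 3×5×7 = 105
triangle coeff Δ(1,2,3) = 1/105
Σ_t [0,0]: t=0:+1/4 = 1/4
(3j)²=3/35 [(1 2 3; 0 0 0)], sign=-1
Σ_t [0,0]: t=0:+1/12 = 1/12
(3j)²=2/21 [(1 2 3; 1 1 -2)], sign=-1
⇒ 4πI² = 6/7
I = (+1)√(6/7/(4π)) = 0.26116903

0.261169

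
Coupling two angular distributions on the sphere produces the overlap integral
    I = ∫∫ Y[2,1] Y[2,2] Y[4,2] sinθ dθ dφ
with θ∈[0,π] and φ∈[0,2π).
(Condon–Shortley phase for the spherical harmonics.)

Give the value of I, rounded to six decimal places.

Σmᵢ = 5 ≠ 0, so the φ-integral vanishes; I = 0

0.000000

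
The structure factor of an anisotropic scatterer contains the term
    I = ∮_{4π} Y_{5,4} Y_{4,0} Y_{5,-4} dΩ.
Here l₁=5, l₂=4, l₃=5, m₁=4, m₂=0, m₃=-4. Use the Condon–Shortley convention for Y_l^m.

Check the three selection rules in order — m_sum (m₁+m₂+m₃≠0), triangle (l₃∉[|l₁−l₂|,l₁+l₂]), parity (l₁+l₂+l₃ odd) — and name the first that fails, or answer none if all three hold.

none

azimuthal sum: 4 + 0 − 4 = 0  ✓
1 ≤ 5 ≤ 9 (triangle on l)  ✓
L = 5 + 4 + 5 = 14 (even)  ✓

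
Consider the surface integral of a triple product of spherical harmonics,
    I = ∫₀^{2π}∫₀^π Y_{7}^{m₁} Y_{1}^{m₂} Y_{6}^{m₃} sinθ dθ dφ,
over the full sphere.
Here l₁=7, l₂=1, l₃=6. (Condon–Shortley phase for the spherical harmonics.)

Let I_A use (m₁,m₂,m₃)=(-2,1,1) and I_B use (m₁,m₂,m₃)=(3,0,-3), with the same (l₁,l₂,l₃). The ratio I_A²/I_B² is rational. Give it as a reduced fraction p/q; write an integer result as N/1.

9/10

l's match ⇒ only the (l;m) 3-j factors differ between A and B.
A: triangle coeff Δ(7,1,6) = 1/1365; Σ_t [2,2]: t=2:+1/1209600 = 1/1209600; (3j)²=12/455 [(7 1 6; -2 1 1)], sign=-1
B: triangle coeff Δ(7,1,6) = 1/1365; Σ_t [1,1]: t=1:−1/2177280 = -1/2177280; (3j)²=8/273 [(7 1 6; 3 0 -3)], sign=+1
I_A²/I_B² = (12/455)/(8/273) = 9/10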